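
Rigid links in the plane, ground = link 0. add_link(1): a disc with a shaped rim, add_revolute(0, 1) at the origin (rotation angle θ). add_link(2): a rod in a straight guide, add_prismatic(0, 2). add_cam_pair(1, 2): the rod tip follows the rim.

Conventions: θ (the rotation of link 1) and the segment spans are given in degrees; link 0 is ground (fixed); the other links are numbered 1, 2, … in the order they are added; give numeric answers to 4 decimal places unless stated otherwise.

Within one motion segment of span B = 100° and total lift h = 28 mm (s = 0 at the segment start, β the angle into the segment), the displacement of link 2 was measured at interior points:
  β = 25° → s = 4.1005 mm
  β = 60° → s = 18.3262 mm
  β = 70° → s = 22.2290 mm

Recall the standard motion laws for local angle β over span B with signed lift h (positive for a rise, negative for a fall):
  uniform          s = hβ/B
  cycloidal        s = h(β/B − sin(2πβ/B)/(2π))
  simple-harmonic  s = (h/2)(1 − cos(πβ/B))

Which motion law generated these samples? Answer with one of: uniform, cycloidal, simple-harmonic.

candidates at β/B = r: uniform s = h·r (linear in β); cycloidal s = h·(r − sin(2πr)/(2π)); simple-harmonic s = (h/2)(1 − cos(πr))
β=25°: printed 4.1005 | uniform 7.0000, cycloidal 2.5437, simple-harmonic 4.1005
β=60°: printed 18.3262 | uniform 16.8000, cycloidal 19.4194, simple-harmonic 18.3262
β=70°: printed 22.2290 | uniform 19.6000, cycloidal 23.8382, simple-harmonic 22.2290
only one law matches every sample → simple-harmonic

simple-harmonic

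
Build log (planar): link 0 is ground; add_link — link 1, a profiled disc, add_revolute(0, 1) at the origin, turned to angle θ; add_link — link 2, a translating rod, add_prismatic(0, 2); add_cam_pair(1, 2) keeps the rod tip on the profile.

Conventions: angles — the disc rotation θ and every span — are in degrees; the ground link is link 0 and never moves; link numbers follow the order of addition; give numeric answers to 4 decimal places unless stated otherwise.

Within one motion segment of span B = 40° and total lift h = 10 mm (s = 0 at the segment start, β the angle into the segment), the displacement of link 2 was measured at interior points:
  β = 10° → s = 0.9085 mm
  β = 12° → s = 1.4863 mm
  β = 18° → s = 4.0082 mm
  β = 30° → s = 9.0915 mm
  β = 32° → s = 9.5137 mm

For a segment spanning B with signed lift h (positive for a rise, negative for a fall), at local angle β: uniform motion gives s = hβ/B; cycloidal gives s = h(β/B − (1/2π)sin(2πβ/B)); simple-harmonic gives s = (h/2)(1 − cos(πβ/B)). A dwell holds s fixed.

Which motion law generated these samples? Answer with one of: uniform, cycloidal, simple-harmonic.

candidates at β/B = r: uniform s = h·r (linear in β); cycloidal s = h·(r − sin(2πr)/(2π)); simple-harmonic s = (h/2)(1 − cos(πr))
β=10°: printed 0.9085 | uniform 2.5000, cycloidal 0.9085, simple-harmonic 1.4645
β=12°: printed 1.4863 | uniform 3.0000, cycloidal 1.4863, simple-harmonic 2.0611
β=18°: printed 4.0082 | uniform 4.5000, cycloidal 4.0082, simple-harmonic 4.2178
β=30°: printed 9.0915 | uniform 7.5000, cycloidal 9.0915, simple-harmonic 8.5355
β=32°: printed 9.5137 | uniform 8.0000, cycloidal 9.5137, simple-harmonic 9.0451
only one law matches every sample → cycloidal

cycloidal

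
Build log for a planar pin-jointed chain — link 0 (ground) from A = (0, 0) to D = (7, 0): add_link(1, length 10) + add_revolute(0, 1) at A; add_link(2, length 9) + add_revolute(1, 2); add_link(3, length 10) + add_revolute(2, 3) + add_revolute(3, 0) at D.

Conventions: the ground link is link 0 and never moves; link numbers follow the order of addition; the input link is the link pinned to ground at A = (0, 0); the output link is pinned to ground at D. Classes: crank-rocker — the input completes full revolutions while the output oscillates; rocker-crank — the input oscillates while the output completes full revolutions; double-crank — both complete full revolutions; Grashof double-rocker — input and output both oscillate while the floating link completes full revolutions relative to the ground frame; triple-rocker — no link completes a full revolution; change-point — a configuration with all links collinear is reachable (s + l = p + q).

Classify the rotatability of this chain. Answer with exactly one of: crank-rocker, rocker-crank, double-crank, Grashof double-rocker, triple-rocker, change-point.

lengths: ground=7, input=10, coupler=9, output=10
sorted: s=7 (shortest), l=10 (longest), p+q=19
s + l = 17 vs p + q = 19
s + l < p + q (Grashof) with shortest = ground link → double-crank

double-crank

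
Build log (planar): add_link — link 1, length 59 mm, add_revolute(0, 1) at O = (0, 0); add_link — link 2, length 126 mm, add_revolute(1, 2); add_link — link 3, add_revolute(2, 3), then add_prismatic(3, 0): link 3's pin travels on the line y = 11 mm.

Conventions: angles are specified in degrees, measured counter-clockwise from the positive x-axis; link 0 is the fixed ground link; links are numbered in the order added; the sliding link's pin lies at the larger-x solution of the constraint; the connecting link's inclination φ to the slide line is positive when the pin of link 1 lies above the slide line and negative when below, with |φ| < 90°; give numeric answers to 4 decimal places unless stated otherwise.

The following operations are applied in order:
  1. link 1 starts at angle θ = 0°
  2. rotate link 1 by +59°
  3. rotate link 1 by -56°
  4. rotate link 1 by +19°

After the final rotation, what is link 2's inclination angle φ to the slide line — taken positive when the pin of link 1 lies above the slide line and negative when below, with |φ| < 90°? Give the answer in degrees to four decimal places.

geometry: r = 59 mm, L = 126 mm, e = 11 mm; θ starts at 0°
rotate link 1 by +59°: θ ← 0° +59° = 59°
rotate link 1 by -56°: θ ← 59° -56° = 3°
rotate link 1 by +19°: θ ← 3° +19° = 22°
h = r sin θ − e = 22.101789 − 11 = 11.101789
sin φ = h / L = 11.101789 / 126 = 0.08810944
φ = arcsin(0.08810944) = 5.054854°

5.0549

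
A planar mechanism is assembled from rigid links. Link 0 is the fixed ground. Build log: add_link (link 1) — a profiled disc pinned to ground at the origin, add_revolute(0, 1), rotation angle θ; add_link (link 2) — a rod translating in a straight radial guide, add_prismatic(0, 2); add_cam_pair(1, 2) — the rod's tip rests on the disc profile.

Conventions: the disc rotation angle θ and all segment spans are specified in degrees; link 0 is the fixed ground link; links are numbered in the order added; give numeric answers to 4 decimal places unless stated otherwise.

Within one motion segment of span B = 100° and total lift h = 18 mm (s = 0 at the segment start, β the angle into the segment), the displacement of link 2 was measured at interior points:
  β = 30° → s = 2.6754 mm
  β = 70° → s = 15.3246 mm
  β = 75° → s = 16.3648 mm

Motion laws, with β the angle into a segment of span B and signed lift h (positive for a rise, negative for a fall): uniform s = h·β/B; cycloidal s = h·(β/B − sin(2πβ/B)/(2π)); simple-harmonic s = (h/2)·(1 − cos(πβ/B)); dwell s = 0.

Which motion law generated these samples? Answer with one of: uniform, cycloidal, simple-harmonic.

candidates at β/B = r: uniform s = h·r (linear in β); cycloidal s = h·(r − sin(2πr)/(2π)); simple-harmonic s = (h/2)(1 − cos(πr))
β=30°: printed 2.6754 | uniform 5.4000, cycloidal 2.6754, simple-harmonic 3.7099
β=70°: printed 15.3246 | uniform 12.6000, cycloidal 15.3246, simple-harmonic 14.2901
β=75°: printed 16.3648 | uniform 13.5000, cycloidal 16.3648, simple-harmonic 15.3640
only one law matches every sample → cycloidal

cycloidal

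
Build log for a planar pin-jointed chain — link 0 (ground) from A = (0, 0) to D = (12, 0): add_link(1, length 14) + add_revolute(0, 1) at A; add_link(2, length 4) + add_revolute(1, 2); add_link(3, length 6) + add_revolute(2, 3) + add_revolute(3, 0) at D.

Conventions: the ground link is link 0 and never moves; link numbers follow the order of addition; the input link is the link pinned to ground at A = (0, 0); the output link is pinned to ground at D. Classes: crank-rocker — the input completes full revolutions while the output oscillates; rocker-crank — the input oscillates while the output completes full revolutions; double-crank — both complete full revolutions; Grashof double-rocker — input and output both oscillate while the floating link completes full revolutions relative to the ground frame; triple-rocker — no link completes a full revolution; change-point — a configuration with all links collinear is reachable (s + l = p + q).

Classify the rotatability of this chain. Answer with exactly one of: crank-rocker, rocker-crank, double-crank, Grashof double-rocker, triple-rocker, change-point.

lengths: ground=12, input=14, coupler=4, output=6
sorted: s=4 (shortest), l=14 (longest), p+q=18
s + l = 18 vs p + q = 18
s + l = p + q → change-point (collinear configuration reachable)

change-point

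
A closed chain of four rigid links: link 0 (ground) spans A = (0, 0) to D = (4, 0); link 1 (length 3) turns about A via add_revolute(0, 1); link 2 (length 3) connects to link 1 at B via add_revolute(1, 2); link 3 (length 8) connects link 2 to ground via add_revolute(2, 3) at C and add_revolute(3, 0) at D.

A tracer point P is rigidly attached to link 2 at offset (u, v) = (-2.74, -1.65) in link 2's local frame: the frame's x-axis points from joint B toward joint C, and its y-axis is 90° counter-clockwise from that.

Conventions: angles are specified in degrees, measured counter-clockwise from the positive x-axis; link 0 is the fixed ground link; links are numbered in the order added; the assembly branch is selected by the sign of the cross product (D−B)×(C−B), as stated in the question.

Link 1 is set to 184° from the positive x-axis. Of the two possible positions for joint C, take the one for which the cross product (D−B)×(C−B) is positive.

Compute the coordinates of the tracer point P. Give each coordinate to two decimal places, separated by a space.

A=(0,0), D=(4.00,0)
B = A + 3.00·(cos184°, sin184°) = (-2.9927, -0.2093)
|BD| = 6.9958
circle(B,3.00) ∩ circle(D,8.00): a=-0.4330, h=2.9686
  candidates: C₊=(-3.5143,2.7450) cross=20.768; C₋=(-3.3367,-3.1895) cross=-20.768
  branch + wants cross > 0 → take C=(-3.5143,2.7450) (cross=20.768)
ex = (C−B)/|BC| = (-0.1739,0.9848); ey = (-0.9848,-0.1739)
P = B + -2.74·ex + -1.65·ey = (-0.8914,-2.6206)

-0.89 -2.62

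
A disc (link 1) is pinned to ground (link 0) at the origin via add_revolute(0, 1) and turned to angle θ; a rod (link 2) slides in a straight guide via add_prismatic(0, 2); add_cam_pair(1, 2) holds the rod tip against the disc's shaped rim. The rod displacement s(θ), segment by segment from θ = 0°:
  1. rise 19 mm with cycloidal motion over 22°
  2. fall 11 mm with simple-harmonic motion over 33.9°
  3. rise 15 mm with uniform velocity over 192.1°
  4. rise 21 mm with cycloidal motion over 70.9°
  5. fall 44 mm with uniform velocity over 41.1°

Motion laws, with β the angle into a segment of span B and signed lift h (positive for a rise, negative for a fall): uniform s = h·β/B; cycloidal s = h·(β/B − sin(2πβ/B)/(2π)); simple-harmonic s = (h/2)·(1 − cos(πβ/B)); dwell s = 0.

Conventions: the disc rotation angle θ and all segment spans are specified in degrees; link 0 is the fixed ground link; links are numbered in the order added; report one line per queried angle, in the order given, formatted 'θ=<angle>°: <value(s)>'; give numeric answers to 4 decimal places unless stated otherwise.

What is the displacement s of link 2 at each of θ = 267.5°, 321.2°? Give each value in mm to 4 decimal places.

segment 1 (0° to 22°, cycloidal, h = 19) is passed completely: s = 0.0000 + (19) = 19.0000
segment 2 (22° to 55.9°, simple-harmonic, h = -11) is passed completely: s = 19.0000 + (-11) = 8.0000
segment 3 (55.9° to 248°, uniform, h = 15) is passed completely: s = 8.0000 + (15) = 23.0000
θ = 267.5° falls in segment 4 (248° to 318.9°, cycloidal, h = 21): β = 267.5 − 248 = 19.5°, B = 70.9°; Δs = 21·(0.2750 − sin(2π·0.2750)/(2π)) = 2.4748; s = 23.0000 + 2.4748 = 25.4748
segment 4 (248° to 318.9°, cycloidal, h = 21) is passed completely: s = 23.0000 + (21) = 44.0000
θ = 321.2° falls in segment 5 (318.9° to 360°, uniform, h = -44): β = 321.2 − 318.9 = 2.3°, B = 41.1°; Δs = -44·2.3/41.1 = -2.4623; s = 44.0000 − 2.4623 = 41.5377

θ=267.5°: 25.4748
θ=321.2°: 41.5377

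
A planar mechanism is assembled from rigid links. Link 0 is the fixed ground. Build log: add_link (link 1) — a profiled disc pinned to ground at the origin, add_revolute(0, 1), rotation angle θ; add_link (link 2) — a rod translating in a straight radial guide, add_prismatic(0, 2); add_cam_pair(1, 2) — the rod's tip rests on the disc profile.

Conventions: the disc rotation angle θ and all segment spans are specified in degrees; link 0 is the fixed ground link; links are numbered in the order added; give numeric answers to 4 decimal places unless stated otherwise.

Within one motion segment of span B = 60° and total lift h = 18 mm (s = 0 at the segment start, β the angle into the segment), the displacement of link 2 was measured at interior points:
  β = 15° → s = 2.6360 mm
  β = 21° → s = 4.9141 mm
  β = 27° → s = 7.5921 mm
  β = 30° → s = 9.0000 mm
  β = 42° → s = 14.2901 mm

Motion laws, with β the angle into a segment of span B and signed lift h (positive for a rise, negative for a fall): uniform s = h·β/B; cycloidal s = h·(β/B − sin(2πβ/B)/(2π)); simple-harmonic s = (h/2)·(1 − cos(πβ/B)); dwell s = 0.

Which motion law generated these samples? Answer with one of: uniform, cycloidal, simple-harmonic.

candidates at β/B = r: uniform s = h·r (linear in β); cycloidal s = h·(r − sin(2πr)/(2π)); simple-harmonic s = (h/2)(1 − cos(πr))
β=15°: printed 2.6360 | uniform 4.5000, cycloidal 1.6352, simple-harmonic 2.6360
β=21°: printed 4.9141 | uniform 6.3000, cycloidal 3.9823, simple-harmonic 4.9141
β=27°: printed 7.5921 | uniform 8.1000, cycloidal 7.2147, simple-harmonic 7.5921
β=30°: printed 9.0000 | uniform 9.0000, cycloidal 9.0000, simple-harmonic 9.0000
β=42°: printed 14.2901 | uniform 12.6000, cycloidal 15.3246, simple-harmonic 14.2901
only one law matches every sample → simple-harmonic

simple-harmonic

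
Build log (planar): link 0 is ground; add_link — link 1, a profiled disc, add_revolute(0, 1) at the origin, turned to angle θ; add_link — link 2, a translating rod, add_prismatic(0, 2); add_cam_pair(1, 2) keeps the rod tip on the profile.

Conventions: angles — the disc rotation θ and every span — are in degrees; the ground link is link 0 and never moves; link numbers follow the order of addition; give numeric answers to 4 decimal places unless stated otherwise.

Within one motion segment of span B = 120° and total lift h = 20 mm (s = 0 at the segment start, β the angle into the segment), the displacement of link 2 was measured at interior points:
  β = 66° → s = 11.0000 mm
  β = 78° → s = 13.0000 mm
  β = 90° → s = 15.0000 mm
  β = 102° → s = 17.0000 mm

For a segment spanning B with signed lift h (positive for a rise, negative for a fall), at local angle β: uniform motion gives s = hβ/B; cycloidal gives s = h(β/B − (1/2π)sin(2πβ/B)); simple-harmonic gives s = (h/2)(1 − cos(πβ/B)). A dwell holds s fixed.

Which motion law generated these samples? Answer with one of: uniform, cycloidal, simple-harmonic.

candidates at β/B = r: uniform s = h·r (linear in β); cycloidal s = h·(r − sin(2πr)/(2π)); simple-harmonic s = (h/2)(1 − cos(πr))
β=66°: printed 11.0000 | uniform 11.0000, cycloidal 11.9836, simple-harmonic 11.5643
β=78°: printed 13.0000 | uniform 13.0000, cycloidal 15.5752, simple-harmonic 14.5399
β=90°: printed 15.0000 | uniform 15.0000, cycloidal 18.1831, simple-harmonic 17.0711
β=102°: printed 17.0000 | uniform 17.0000, cycloidal 19.5752, simple-harmonic 18.9101
only one law matches every sample → uniform

uniform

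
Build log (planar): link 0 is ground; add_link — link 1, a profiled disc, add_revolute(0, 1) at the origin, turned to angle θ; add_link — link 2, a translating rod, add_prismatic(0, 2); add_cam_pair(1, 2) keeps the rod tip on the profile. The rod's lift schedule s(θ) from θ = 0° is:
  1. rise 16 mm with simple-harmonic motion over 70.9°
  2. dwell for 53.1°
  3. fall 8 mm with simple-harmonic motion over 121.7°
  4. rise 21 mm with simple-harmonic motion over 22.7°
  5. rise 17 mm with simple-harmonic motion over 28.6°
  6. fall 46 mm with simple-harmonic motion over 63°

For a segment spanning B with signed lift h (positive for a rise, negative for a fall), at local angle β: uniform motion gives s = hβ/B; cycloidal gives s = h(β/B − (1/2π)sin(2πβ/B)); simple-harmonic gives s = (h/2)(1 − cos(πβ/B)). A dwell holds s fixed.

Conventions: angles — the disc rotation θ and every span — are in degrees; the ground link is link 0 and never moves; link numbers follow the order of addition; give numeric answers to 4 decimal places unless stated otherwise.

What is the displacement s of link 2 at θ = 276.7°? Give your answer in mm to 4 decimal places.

seg 1 [0°–70.9°] simple-harmonic, h=16: full span → s += 16 → s = 16.0000
seg 2 [70.9°–124°] dwell: s stays 16.0000
seg 3 [124°–245.7°] simple-harmonic, h=-8: full span → s += -8 → s = 8.0000
seg 4 [245.7°–268.4°] simple-harmonic, h=21: full span → s += 21 → s = 29.0000
seg 5 [268.4°–297°] simple-harmonic, h=17: θ=276.7° here. β=8.3, B=28.6. 17/2·(1 − cos(π·0.2902)) = 3.2947 → s = 32.2947

32.2947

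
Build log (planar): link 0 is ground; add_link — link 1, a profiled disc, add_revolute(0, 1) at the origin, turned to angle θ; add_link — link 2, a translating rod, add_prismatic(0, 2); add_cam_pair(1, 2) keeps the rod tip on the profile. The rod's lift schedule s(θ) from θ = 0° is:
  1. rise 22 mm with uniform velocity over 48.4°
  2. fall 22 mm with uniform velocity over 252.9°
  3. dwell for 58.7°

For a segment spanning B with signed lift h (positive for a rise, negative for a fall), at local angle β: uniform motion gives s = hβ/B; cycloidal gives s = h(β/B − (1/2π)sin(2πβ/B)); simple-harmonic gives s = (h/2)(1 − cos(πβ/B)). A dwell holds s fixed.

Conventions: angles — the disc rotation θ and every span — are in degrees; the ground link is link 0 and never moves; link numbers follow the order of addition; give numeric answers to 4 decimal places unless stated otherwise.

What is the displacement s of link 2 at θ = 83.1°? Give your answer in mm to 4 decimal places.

seg 1 [0°–48.4°] uniform, h=22: full span → s += 22 → s = 22.0000
seg 2 [48.4°–301.3°] uniform, h=-22: θ=83.1° here. β=34.7, B=252.9. -22·34.7/252.9 = -3.0186 → s = 18.9814

18.9814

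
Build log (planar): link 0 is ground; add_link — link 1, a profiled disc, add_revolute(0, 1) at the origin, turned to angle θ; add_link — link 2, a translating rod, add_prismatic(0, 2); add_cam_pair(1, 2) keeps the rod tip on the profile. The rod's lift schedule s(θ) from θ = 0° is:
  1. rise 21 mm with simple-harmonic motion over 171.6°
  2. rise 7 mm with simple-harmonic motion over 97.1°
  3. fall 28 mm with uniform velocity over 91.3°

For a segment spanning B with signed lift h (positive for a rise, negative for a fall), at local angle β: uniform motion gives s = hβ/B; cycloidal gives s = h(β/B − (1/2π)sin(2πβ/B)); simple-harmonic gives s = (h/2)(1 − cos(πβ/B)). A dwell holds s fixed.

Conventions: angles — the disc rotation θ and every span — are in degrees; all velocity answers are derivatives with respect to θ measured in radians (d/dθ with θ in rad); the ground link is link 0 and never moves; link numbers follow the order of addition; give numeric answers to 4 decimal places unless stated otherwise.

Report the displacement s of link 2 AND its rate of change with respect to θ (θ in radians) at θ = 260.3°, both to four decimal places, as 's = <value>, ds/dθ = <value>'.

seg 1 [0°–171.6°] simple-harmonic, h=21: full span → s += 21 → s = 21.0000
seg 2 [171.6°–268.7°] simple-harmonic, h=7: θ=260.3° here. β=88.7, B=97.1. 7/2·(1 − cos(π·0.9135)) = 6.8715 → s = 27.8715
velocity in seg [171.6°–268.7°] (simple-harmonic), θ in radians: β = 88.7° = 1.5481 rad, B = 97.1° = 1.6947 rad; ds/dθ = (πh/(2B)) sin(πβ/B) = (π·7/(2·1.6947)) sin(π·0.9135) = 1.741693 mm/rad

s = 27.8715, ds/dθ = 1.7417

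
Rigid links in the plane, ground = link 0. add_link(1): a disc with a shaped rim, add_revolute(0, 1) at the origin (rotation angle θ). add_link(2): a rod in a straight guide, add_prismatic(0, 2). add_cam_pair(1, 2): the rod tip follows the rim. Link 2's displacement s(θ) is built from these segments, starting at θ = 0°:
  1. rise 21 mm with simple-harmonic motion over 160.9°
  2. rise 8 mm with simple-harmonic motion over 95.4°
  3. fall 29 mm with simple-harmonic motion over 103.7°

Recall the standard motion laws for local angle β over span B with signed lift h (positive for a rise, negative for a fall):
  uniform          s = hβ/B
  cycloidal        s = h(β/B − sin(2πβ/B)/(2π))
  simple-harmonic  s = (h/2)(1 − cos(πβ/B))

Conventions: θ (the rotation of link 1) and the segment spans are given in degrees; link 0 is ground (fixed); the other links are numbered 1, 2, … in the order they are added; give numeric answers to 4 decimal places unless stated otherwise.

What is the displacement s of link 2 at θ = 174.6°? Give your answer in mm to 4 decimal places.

segment 1 (0° to 160.9°, simple-harmonic, h = 21) is passed completely: s = 0.0000 + (21) = 21.0000
θ = 174.6° falls in segment 2 (160.9° to 256.3°, simple-harmonic, h = 8): β = 174.6 − 160.9 = 13.7°, B = 95.4°; Δs = 8/2·(1 − cos(π·0.1436)) = 0.4002; s = 21.0000 + 0.4002 = 21.4002

21.4002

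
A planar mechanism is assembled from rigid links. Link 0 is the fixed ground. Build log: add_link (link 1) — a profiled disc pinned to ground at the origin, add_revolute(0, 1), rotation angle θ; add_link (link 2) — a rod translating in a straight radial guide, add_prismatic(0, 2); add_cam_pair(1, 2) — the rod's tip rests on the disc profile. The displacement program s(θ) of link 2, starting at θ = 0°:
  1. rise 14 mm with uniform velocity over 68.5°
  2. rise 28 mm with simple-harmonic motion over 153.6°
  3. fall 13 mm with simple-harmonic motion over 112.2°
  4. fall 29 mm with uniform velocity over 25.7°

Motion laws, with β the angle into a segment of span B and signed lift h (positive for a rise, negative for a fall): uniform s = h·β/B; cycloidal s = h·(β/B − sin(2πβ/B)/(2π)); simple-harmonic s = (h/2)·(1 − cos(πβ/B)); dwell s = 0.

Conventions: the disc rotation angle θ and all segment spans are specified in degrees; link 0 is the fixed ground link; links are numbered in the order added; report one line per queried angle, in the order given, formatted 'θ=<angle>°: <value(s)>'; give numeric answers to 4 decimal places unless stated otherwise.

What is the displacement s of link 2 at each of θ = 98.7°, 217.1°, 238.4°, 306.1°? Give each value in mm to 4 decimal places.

seg 1 [0°–68.5°] uniform, h=14: full span → s += 14 → s = 14.0000
seg 2 [68.5°–222.1°] simple-harmonic, h=28: θ=98.7° here. β=30.2, B=153.6. 28/2·(1 − cos(π·0.1966)) = 2.5869 → s = 16.5869
seg 2 [68.5°–222.1°] simple-harmonic, h=28: θ=217.1° here. β=148.6, B=153.6. 28/2·(1 − cos(π·0.9674)) = 27.9269 → s = 41.9269
seg 2 [68.5°–222.1°] simple-harmonic, h=28: full span → s += 28 → s = 42.0000
seg 3 [222.1°–334.3°] simple-harmonic, h=-13: θ=238.4° here. β=16.3, B=112.2. -13/2·(1 − cos(π·0.1453)) = -0.6653 → s = 41.3347
seg 3 [222.1°–334.3°] simple-harmonic, h=-13: θ=306.1° here. β=84, B=112.2. -13/2·(1 − cos(π·0.7487)) = -11.0768 → s = 30.9232

θ=98.7°: 16.5869
θ=217.1°: 41.9269
θ=238.4°: 41.3347
θ=306.1°: 30.9232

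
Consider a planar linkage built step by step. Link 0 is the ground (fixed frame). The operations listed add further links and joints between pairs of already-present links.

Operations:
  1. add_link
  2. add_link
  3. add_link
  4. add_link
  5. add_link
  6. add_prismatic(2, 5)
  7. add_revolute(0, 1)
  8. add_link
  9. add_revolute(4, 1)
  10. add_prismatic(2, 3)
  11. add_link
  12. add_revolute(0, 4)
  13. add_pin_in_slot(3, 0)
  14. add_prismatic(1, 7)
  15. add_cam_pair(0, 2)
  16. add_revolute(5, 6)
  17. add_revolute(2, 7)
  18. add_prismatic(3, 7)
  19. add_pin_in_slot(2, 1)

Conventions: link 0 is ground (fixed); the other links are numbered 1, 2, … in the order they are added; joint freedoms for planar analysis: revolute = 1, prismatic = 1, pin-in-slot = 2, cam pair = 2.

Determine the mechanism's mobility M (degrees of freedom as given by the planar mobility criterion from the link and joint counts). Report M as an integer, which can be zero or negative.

link 0 = ground. State L|J1|J2 = 1|0|0
+link1  2|0|0
+link2  3|0|0
+link3  4|0|0
+link4  5|0|0
+link5  6|0|0
P(2,5) f=1→J1  6|1|0
R(0,1) f=1→J1  6|2|0
+link6  7|2|0
R(4,1) f=1→J1  7|3|0
P(2,3) f=1→J1  7|4|0
+link7  8|4|0
R(0,4) f=1→J1  8|5|0
PS(3,0) f=2→J2  8|5|1
P(1,7) f=1→J1  8|6|1
C(0,2) f=2→J2  8|6|2
R(5,6) f=1→J1  8|7|2
R(2,7) f=1→J1  8|8|2
P(3,7) f=1→J1  8|9|2
PS(2,1) f=2→J2  8|9|3
M = 3(8−1)−2·9−3 = 21−18−3 = 0

M = 0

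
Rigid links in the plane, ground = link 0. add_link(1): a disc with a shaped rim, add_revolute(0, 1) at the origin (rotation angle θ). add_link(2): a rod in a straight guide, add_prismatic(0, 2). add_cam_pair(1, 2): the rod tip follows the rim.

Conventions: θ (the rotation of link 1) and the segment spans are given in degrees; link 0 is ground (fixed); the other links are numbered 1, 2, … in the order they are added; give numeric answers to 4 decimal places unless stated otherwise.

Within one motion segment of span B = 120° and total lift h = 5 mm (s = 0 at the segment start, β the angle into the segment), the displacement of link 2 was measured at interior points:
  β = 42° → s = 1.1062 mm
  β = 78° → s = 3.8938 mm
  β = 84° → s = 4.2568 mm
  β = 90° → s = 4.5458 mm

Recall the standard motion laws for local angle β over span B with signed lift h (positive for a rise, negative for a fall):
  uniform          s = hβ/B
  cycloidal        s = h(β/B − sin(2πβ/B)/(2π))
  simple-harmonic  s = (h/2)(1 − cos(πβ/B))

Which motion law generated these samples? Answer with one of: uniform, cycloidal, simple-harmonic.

candidates at β/B = r: uniform s = h·r (linear in β); cycloidal s = h·(r − sin(2πr)/(2π)); simple-harmonic s = (h/2)(1 − cos(πr))
β=42°: printed 1.1062 | uniform 1.7500, cycloidal 1.1062, simple-harmonic 1.3650
β=78°: printed 3.8938 | uniform 3.2500, cycloidal 3.8938, simple-harmonic 3.6350
β=84°: printed 4.2568 | uniform 3.5000, cycloidal 4.2568, simple-harmonic 3.9695
β=90°: printed 4.5458 | uniform 3.7500, cycloidal 4.5458, simple-harmonic 4.2678
only one law matches every sample → cycloidal

cycloidal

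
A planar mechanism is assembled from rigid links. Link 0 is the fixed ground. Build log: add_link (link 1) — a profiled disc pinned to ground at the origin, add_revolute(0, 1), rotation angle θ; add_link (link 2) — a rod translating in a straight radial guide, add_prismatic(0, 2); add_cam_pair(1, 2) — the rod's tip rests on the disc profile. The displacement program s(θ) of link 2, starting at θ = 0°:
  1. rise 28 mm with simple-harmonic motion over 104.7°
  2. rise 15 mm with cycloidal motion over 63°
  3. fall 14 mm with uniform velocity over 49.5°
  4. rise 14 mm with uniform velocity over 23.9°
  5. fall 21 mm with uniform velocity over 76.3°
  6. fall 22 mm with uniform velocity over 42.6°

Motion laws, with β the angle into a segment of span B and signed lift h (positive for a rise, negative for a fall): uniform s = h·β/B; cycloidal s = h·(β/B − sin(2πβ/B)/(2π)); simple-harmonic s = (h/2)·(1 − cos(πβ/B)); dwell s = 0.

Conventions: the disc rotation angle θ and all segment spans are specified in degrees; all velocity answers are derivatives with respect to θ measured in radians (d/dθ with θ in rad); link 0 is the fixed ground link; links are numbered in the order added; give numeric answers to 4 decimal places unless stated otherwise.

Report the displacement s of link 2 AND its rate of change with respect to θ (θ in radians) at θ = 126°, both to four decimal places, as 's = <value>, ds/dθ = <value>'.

seg 1 [0°–104.7°] simple-harmonic, h=28: full span → s += 28 → s = 28.0000
seg 2 [104.7°–167.7°] cycloidal, h=15: θ=126° here. β=21.3, B=63. 15·(0.3381 − sin(2π·0.3381)/(2π)) = 3.0406 → s = 31.0406
velocity in seg [104.7°–167.7°] (cycloidal), θ in radians: β = 21.3° = 0.3718 rad, B = 63° = 1.0996 rad; ds/dθ = (h/B)(1 − cos(2πβ/B)) = (15/1.0996)(1 − cos(2π·0.3381)) = 20.813153 mm/rad

s = 31.0406, ds/dθ = 20.8132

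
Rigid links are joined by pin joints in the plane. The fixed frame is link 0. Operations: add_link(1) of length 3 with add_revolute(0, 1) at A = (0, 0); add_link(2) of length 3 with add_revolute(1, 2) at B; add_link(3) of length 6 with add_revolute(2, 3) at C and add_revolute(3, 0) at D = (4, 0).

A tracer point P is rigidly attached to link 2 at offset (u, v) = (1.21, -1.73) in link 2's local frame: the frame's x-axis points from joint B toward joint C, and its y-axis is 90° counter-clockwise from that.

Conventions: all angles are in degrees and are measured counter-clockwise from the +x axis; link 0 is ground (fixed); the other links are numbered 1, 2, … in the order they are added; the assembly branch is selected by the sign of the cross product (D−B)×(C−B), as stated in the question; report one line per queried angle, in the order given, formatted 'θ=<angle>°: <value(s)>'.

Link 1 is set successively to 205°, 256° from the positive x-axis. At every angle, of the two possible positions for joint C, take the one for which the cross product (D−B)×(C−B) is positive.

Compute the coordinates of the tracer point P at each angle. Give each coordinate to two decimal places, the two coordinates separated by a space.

A=(0,0), D=(4.00,0)
θ=205°: B = A + 3.00·(cos205°, sin205°) = (-2.7189, -1.2679)
θ=205°: |BD| = 6.8375
θ=205°: circle(B,3.00) ∩ circle(D,6.00): a=1.4443, h=2.6294
θ=205°:   candidates: C₊=(-1.7872,1.5838) cross=17.979; C₋=(-0.8121,-3.5839) cross=-17.979
θ=205°:   branch + wants cross > 0 → take C=(-1.7872,1.5838) (cross=17.979)
θ=205°: ex = (C−B)/|BC| = (0.3106,0.9505); ey = (-0.9505,0.3106)
θ=205°: P = B + 1.21·ex + -1.73·ey = (-0.6987,-0.6550)
θ=256°: B = A + 3.00·(cos256°, sin256°) = (-0.7258, -2.9109)
θ=256°: |BD| = 5.5503
θ=256°: circle(B,3.00) ∩ circle(D,6.00): a=0.3429, h=2.9803
θ=256°:   candidates: C₊=(-1.9969,-0.1935) cross=16.542; C₋=(1.1292,-5.2686) cross=-16.542
θ=256°:   branch + wants cross > 0 → take C=(-1.9969,-0.1935) (cross=16.542)
θ=256°: ex = (C−B)/|BC| = (-0.4237,0.9058); ey = (-0.9058,-0.4237)
θ=256°: P = B + 1.21·ex + -1.73·ey = (0.3286,-1.0819)

θ=205°: -0.70 -0.65
θ=256°: 0.33 -1.08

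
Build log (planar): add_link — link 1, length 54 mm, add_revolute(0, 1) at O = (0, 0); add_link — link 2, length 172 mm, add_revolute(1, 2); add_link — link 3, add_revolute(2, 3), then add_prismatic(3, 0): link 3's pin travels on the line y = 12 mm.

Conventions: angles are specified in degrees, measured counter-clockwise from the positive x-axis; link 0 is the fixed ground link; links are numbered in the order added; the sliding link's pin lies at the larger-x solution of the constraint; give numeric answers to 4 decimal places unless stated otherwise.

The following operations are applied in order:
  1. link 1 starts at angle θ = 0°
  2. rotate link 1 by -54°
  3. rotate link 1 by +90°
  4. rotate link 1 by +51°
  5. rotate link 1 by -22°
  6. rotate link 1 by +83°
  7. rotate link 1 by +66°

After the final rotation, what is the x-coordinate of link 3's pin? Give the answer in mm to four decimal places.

geometry: r = 54 mm, L = 172 mm, e = 12 mm; θ starts at 0°
rotate link 1 by -54°: θ ← 0° -54° = -54°
rotate link 1 by +90°: θ ← -54° +90° = 36°
rotate link 1 by +51°: θ ← 36° +51° = 87°
rotate link 1 by -22°: θ ← 87° -22° = 65°
rotate link 1 by +83°: θ ← 65° +83° = 148°
rotate link 1 by +66°: θ ← 148° +66° = 214°
crank pin P = (r cos θ, r sin θ) = (-44.768029, -30.196417)
h = r sin θ − e = -30.196417 − 12 = -42.196417
x = r cos θ + √(L² − h²) = -44.768029 + 166.743703 = 121.975674

121.9757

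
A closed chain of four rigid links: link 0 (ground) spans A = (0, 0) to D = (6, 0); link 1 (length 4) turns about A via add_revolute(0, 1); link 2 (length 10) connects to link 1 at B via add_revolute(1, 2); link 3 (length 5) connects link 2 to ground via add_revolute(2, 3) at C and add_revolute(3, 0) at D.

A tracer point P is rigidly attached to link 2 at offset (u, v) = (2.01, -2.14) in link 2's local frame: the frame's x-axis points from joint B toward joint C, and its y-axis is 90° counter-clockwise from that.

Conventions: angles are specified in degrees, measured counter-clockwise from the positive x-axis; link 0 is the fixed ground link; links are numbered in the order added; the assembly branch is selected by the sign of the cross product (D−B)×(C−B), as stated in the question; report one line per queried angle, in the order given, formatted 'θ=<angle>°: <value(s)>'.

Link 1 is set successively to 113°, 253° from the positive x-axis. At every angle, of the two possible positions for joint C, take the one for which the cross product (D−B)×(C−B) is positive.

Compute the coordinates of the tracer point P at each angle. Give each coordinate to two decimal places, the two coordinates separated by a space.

A=(0,0), D=(6.00,0)
θ=113°: B = A + 4.00·(cos113°, sin113°) = (-1.5629, 3.6820)
θ=113°: |BD| = 8.4116
θ=113°: circle(B,10.00) ∩ circle(D,5.00): a=8.6639, h=4.9936
θ=113°:   candidates: C₊=(8.4127,4.3794) cross=42.004; C₋=(4.0410,-4.6003) cross=-42.004
θ=113°:   branch + wants cross > 0 → take C=(8.4127,4.3794) (cross=42.004)
θ=113°: ex = (C−B)/|BC| = (0.9976,0.0697); ey = (-0.0697,0.9976)
θ=113°: P = B + 2.01·ex + -2.14·ey = (0.5914,1.6874)
θ=253°: B = A + 4.00·(cos253°, sin253°) = (-1.1695, -3.8252)
θ=253°: |BD| = 8.1261
θ=253°: circle(B,10.00) ∩ circle(D,5.00): a=8.6778, h=4.9695
θ=253°:   candidates: C₊=(4.1475,4.6441) cross=40.383; C₋=(8.8260,-4.1248) cross=-40.383
θ=253°:   branch + wants cross > 0 → take C=(4.1475,4.6441) (cross=40.383)
θ=253°: ex = (C−B)/|BC| = (0.5317,0.8469); ey = (-0.8469,0.5317)
θ=253°: P = B + 2.01·ex + -2.14·ey = (1.7117,-3.2607)

θ=113°: 0.59 1.69
θ=253°: 1.71 -3.26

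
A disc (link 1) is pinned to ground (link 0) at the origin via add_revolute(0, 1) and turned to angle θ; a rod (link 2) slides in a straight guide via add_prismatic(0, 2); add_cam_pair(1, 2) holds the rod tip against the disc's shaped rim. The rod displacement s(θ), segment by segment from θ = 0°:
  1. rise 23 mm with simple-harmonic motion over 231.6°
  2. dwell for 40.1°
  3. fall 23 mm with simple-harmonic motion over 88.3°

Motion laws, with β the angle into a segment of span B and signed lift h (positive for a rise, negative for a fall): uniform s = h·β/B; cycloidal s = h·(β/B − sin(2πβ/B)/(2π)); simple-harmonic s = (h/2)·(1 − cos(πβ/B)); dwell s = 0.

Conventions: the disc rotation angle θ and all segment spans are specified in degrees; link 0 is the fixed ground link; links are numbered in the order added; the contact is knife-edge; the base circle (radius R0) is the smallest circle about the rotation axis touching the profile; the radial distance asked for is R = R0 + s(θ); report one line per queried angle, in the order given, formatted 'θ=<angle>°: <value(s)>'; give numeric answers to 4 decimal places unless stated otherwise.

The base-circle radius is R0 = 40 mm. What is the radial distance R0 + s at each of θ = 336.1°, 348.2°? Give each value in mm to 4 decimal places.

segment 1 (0° to 231.6°, simple-harmonic, h = 23) is passed completely: s = 0.0000 + (23) = 23.0000
segment 2 (231.6° to 271.7°, dwell): s unchanged at 23.0000
θ = 336.1° falls in segment 3 (271.7° to 360°, simple-harmonic, h = -23): β = 336.1 − 271.7 = 64.4°, B = 88.3°; Δs = -23/2·(1 − cos(π·0.7293)) = -19.0870; s = 23.0000 − 19.0870 = 3.9130
θ = 348.2° falls in segment 3 (271.7° to 360°, simple-harmonic, h = -23): β = 348.2 − 271.7 = 76.5°, B = 88.3°; Δs = -23/2·(1 − cos(π·0.8664)) = -22.0013; s = 23.0000 − 22.0013 = 0.9987
θ=336.1°: R = R0 + s = 40 + 3.9130 = 43.9130
θ=348.2°: R = R0 + s = 40 + 0.9987 = 40.9987

θ=336.1°: 43.9130
θ=348.2°: 40.9987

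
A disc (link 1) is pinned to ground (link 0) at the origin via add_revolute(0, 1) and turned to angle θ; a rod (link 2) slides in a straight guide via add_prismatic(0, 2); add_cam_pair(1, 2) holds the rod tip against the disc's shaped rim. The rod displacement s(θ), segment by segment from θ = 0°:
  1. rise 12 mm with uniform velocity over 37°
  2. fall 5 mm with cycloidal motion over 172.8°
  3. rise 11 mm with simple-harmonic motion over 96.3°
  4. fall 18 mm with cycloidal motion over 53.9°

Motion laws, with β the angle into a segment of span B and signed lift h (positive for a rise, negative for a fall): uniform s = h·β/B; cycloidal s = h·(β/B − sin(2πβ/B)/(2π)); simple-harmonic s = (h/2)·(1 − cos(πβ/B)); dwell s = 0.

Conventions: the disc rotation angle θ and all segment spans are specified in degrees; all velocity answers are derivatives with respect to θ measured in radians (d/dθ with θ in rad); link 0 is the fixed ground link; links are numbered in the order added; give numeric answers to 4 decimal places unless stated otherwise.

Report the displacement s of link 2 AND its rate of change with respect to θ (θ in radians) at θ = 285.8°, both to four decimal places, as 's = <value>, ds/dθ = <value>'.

segment 1 (0° to 37°, uniform, h = 12) is passed completely: s = 0.0000 + (12) = 12.0000
segment 2 (37° to 209.8°, cycloidal, h = -5) is passed completely: s = 12.0000 + (-5) = 7.0000
θ = 285.8° falls in segment 3 (209.8° to 306.1°, simple-harmonic, h = 11): β = 285.8 − 209.8 = 76°, B = 96.3°; Δs = 11/2·(1 − cos(π·0.7892)) = 9.8374; s = 7.0000 + 9.8374 = 16.8374
velocity in seg [209.8°–306.1°] (simple-harmonic), θ in radians: β = 76° = 1.3265 rad, B = 96.3° = 1.6808 rad; ds/dθ = (πh/(2B)) sin(πβ/B) = (π·11/(2·1.6808)) sin(π·0.7892) = 6.321299 mm/rad

s = 16.8374, ds/dθ = 6.3213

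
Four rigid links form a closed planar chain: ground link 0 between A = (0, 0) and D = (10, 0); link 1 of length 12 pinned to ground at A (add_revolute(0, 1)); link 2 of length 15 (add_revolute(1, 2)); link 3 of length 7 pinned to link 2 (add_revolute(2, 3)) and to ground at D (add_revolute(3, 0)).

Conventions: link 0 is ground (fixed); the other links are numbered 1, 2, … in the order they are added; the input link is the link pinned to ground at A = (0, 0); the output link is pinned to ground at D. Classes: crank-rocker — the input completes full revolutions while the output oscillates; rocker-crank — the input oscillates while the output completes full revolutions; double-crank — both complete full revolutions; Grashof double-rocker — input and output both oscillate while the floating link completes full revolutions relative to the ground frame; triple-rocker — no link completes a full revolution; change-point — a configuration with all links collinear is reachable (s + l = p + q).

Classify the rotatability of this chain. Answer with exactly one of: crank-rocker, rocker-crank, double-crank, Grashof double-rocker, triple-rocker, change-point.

lengths: ground=10, input=12, coupler=15, output=7
sorted: s=7 (shortest), l=15 (longest), p+q=22
s + l = 22 vs p + q = 22
s + l = p + q → change-point (collinear configuration reachable)

change-point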